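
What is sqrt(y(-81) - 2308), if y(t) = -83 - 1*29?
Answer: 22*I*sqrt(5) ≈ 49.193*I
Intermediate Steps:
y(t) = -112 (y(t) = -83 - 29 = -112)
sqrt(y(-81) - 2308) = sqrt(-112 - 2308) = sqrt(-2420) = 22*I*sqrt(5)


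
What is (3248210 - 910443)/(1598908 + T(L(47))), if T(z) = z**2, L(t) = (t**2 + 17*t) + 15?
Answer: 2337767/10737437 ≈ 0.21772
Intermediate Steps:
L(t) = 15 + t**2 + 17*t
(3248210 - 910443)/(1598908 + T(L(47))) = (3248210 - 910443)/(1598908 + (15 + 47**2 + 17*47)**2) = 2337767/(1598908 + (15 + 2209 + 799)**2) = 2337767/(1598908 + 3023**2) = 2337767/(1598908 + 9138529) = 2337767/10737437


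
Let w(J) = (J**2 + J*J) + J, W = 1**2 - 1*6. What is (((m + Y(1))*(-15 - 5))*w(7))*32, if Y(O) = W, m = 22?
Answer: -1142400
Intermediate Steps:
W = -5 (W = 1 - 6 = -5)
Y(O) = -5
w(J) = J + 2*J**2 (w(J) = (J**2 + J**2) + J = 2*J**2 + J = J + 2*J**2)
(((m + Y(1))*(-15 - 5))*w(7))*32 = (((22 - 5)*(-15 - 5))*(7*(1 + 2*7)))*32 = ((17*(-20))*(7*(1 + 14)))*32 = -2380*15*32 = -340*105*32 = -35700*32 = -1142400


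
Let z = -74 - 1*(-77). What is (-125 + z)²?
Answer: 14884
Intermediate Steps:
z = 3 (z = -74 + 77 = 3)
(-125 + z)² = (-125 + 3)² = (-122)² = 14884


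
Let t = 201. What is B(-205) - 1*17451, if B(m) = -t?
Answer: -17652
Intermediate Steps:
B(m) = -201 (B(m) = -1*201 = -201)
B(-205) - 1*17451 = -201 - 1*17451 = -201 - 17451 = -17652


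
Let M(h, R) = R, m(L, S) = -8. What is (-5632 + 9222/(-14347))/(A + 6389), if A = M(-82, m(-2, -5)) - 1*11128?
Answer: 80811526/68105209 ≈ 1.1866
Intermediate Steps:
A = -11136 (A = -8 - 1*11128 = -8 - 11128 = -11136)
(-5632 + 9222/(-14347))/(A + 6389) = (-5632 + 9222/(-14347))/(-11136 + 6389) = (-5632 + 9222*(-1/14347))/(-4747) = (-5632 - 9222/14347)*(-1/4747) = -80811526/14347*(-1/4747) = 80811526/68105209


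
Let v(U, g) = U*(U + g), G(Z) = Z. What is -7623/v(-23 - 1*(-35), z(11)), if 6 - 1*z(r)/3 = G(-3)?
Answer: -847/52 ≈ -16.288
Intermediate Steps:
z(r) = 27 (z(r) = 18 - 3*(-3) = 18 + 9 = 27)
-7623/v(-23 - 1*(-35), z(11)) = -7623*1/((-23 - 1*(-35))*((-23 - 1*(-35)) + 27)) = -7623*1/((-23 + 35)*((-23 + 35) + 27)) = -7623*1/(12*(12 + 27)) = -7623/(12*39) = -7623/468 = -7623*1/468 = -847/52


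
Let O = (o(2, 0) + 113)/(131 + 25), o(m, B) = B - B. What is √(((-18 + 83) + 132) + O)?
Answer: √1202955/78 ≈ 14.061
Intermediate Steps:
o(m, B) = 0
O = 113/156 (O = (0 + 113)/(131 + 25) = 113/156 ≈ 0.72436)
√(((-18 + 83) + 132) + O) = √(((-18 + 83) + 132) + 113/156) = √((65 + 132) + 113/156) = √(197 + 113/156) = √(30845/156) = √1202955/78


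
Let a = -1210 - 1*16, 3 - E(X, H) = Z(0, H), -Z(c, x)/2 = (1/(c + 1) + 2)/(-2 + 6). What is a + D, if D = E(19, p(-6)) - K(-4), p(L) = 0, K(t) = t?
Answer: -2435/2 ≈ -1217.5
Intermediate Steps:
Z(c, x) = -1 - 1/(2*(1 + c)) (Z(c, x) = -2*(1/(c + 1) + 2)/(-2 + 6) = -2*(1/(1 + c) + 2)/4 = -2*(2 + 1/(1 + c))/4 = -2*(½ + 1/(4*(1 + c))) = -1 - 1/(2*(1 + c)))
E(X, H) = 9/2 (E(X, H) = 3 - (-3/2 - 1*0)/(1 + 0) = 3 - (-3/2 + 0)/1 = 3 - (-3)/2 = 3 - 1*(-3/2) = 3 + 3/2 = 9/2)
a = -1226 (a = -1210 - 16 = -1226)
D = 17/2 (D = 9/2 - 1*(-4) = 9/2 + 4 = 17/2 ≈ 8.5000)
a + D = -1226 + 17/2 = -2435/2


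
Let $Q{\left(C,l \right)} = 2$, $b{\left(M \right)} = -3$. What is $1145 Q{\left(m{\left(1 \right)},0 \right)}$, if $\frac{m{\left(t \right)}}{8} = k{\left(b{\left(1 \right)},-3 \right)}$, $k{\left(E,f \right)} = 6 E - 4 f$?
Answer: $2290$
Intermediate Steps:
$k{\left(E,f \right)} = - 4 f + 6 E$
$m{\left(t \right)} = -48$ ($m{\left(t \right)} = 8 \left(\left(-4\right) \left(-3\right) + 6 \left(-3\right)\right) = 8 \left(12 - 18\right) = 8 \left(-6\right) = -48$)
$1145 Q{\left(m{\left(1 \right)},0 \right)} = 1145 \cdot 2 = 2290$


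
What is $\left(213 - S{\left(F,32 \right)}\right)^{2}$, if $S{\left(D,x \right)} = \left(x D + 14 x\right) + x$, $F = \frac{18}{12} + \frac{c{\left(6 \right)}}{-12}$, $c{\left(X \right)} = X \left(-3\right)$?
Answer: $131769$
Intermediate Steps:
$c{\left(X \right)} = - 3 X$
$F = 3$ ($F = \frac{18}{12} + \frac{\left(-3\right) 6}{-12} = 18 \cdot \frac{1}{12} - - \frac{3}{2} = \frac{3}{2} + \frac{3}{2} = 3$)
$S{\left(D,x \right)} = 15 x + D x$ ($S{\left(D,x \right)} = \left(D x + 14 x\right) + x = \left(14 x + D x\right) + x = 15 x + D x$)
$\left(213 - S{\left(F,32 \right)}\right)^{2} = \left(213 - 32 \left(15 + 3\right)\right)^{2} = \left(213 - 32 \cdot 18\right)^{2} = \left(213 - 576\right)^{2} = \left(-363\right)^{2} = 131769$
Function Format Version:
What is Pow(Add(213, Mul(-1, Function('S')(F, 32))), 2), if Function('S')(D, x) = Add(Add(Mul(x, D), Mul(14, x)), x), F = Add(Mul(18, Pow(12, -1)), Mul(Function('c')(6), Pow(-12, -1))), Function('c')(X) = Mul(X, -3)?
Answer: 131769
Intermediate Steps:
Function('c')(X) = Mul(-3, X)
F = 3 (F = Add(Mul(18, Pow(12, -1)), Mul(Mul(-3, 6), Pow(-12, -1))) = Add(Mul(18, Rational(1, 12)), Mul(-18, Rational(-1, 12))) = Add(Rational(3, 2), Rational(3, 2)) = 3)
Function('S')(D, x) = Add(Mul(15, x), Mul(D, x)) (Function('S')(D, x) = Add(Add(Mul(D, x), Mul(14, x)), x) = Add(Add(Mul(14, x), Mul(D, x)), x) = Add(Mul(15, x), Mul(D, x)))
Pow(Add(213, Mul(-1, Function('S')(F, 32))), 2) = Pow(Add(213, Mul(-1, Mul(32, Add(15, 3)))), 2) = Pow(Add(213, Mul(-1, Mul(32, 18))), 2) = Pow(Add(213, Mul(-1, 576)), 2) = Pow(Add(213, -576), 2) = Pow(-363, 2) = 131769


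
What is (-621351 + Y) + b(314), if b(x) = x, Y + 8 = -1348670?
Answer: -1969715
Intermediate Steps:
Y = -1348678 (Y = -8 - 1348670 = -1348678)
(-621351 + Y) + b(314) = (-621351 - 1348678) + 314 = -1970029 + 314 = -1969715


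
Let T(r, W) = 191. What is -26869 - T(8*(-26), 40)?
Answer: -27060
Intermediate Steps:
-26869 - T(8*(-26), 40) = -26869 - 1*191 = -26869 - 191 = -27060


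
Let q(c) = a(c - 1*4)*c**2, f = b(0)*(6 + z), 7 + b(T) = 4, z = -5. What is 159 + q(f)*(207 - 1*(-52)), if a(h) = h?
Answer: -16158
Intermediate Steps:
b(T) = -3 (b(T) = -7 + 4 = -3)
f = -3 (f = -3*(6 - 5) = -3*1 = -3)
q(c) = c**2*(-4 + c) (q(c) = (c - 1*4)*c**2 = (c - 4)*c**2 = (-4 + c)*c**2 = c**2*(-4 + c))
159 + q(f)*(207 - 1*(-52)) = 159 + ((-3)**2*(-4 - 3))*(207 - 1*(-52)) = 159 + (9*(-7))*(207 + 52) = 159 - 63*259 = 159 - 16317 = -16158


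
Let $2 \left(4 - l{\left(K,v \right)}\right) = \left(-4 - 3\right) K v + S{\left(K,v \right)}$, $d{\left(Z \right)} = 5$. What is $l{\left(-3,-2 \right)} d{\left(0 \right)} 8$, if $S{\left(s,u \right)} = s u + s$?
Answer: $940$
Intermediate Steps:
$S{\left(s,u \right)} = s + s u$
$l{\left(K,v \right)} = 4 - \frac{K \left(1 + v\right)}{2} + \frac{7 K v}{2}$ ($l{\left(K,v \right)} = 4 - \frac{\left(-4 - 3\right) K v + K \left(1 + v\right)}{2} = 4 - \frac{- 7 K v + K \left(1 + v\right)}{2} = 4 - \frac{K \left(1 + v\right) - 7 K v}{2} = 4 + \left(- \frac{K \left(1 + v\right)}{2} + \frac{7 K v}{2}\right) = 4 - \frac{K \left(1 + v\right)}{2} + \frac{7 K v}{2}$)
$l{\left(-3,-2 \right)} d{\left(0 \right)} 8 = \left(4 - - \frac{3}{2} + 3 \left(-3\right) \left(-2\right)\right) 5 \cdot 8 = \left(4 + \frac{3}{2} + 18\right) 5 \cdot 8 = \frac{47}{2} \cdot 5 \cdot 8 = \frac{235}{2} \cdot 8 = 940$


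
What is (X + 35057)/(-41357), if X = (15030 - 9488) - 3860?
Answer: -36739/41357 ≈ -0.88834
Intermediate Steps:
X = 1682 (X = 5542 - 3860 = 1682)
(X + 35057)/(-41357) = (1682 + 35057)/(-41357) = 36739*(-1/41357) = -36739/41357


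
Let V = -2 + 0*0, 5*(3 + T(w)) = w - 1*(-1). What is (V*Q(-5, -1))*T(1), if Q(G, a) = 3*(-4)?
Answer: -312/5 ≈ -62.400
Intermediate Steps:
Q(G, a) = -12
T(w) = -14/5 + w/5 (T(w) = -3 + (w - 1*(-1))/5 = -3 + (w + 1)/5 = -3 + (1 + w)/5 = -3 + (⅕ + w/5) = -14/5 + w/5)
V = -2 (V = -2 + 0 = -2)
(V*Q(-5, -1))*T(1) = (-2*(-12))*(-14/5 + (⅕)*1) = 24*(-14/5 + ⅕) = 24*(-13/5) = -312/5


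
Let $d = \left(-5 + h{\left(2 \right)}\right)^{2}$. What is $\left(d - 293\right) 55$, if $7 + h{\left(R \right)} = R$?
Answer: $-10615$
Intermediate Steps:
$h{\left(R \right)} = -7 + R$
$d = 100$ ($d = \left(-5 + \left(-7 + 2\right)\right)^{2} = \left(-5 - 5\right)^{2} = \left(-10\right)^{2} = 100$)
$\left(d - 293\right) 55 = \left(100 - 293\right) 55 = \left(-193\right) 55 = -10615$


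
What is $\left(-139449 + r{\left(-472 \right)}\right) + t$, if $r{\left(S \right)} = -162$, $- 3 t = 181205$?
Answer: $- \frac{600038}{3} \approx -2.0001 \cdot 10^{5}$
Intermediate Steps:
$t = - \frac{181205}{3}$ ($t = \left(- \frac{1}{3}\right) 181205 = - \frac{181205}{3} \approx -60402.0$)
$\left(-139449 + r{\left(-472 \right)}\right) + t = \left(-139449 - 162\right) - \frac{181205}{3} = -139611 - \frac{181205}{3} = - \frac{600038}{3}$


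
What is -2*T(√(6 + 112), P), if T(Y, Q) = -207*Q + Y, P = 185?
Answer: 76590 - 2*√118 ≈ 76568.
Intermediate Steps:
T(Y, Q) = Y - 207*Q
-2*T(√(6 + 112), P) = -2*(√(6 + 112) - 207*185) = -2*(√118 - 38295) = -2*(-38295 + √118) = 76590 - 2*√118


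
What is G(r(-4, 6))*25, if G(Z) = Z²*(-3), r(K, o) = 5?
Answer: -1875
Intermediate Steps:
G(Z) = -3*Z²
G(r(-4, 6))*25 = -3*5²*25 = -3*25*25 = -75*25 = -1875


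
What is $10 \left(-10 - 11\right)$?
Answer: $-210$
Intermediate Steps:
$10 \left(-10 - 11\right) = 10 \left(-21\right) = -210$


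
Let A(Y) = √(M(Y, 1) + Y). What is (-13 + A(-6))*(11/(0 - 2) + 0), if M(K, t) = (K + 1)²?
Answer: 143/2 - 11*√19/2 ≈ 47.526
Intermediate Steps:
M(K, t) = (1 + K)²
A(Y) = √(Y + (1 + Y)²) (A(Y) = √((1 + Y)² + Y) = √(Y + (1 + Y)²))
(-13 + A(-6))*(11/(0 - 2) + 0) = (-13 + √(-6 + (1 - 6)²))*(11/(0 - 2) + 0) = (-13 + √(-6 + (-5)²))*(11/(-2) + 0) = (-13 + √(-6 + 25))*(11*(-½) + 0) = (-13 + √19)*(-11/2 + 0) = (-13 + √19)*(-11/2) = 143/2 - 11*√19/2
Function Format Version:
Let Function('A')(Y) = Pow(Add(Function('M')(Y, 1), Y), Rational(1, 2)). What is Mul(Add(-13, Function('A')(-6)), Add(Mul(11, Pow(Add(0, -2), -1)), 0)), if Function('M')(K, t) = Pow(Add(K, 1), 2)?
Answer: Add(Rational(143, 2), Mul(Rational(-11, 2), Pow(19, Rational(1, 2)))) ≈ 47.526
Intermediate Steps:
Function('M')(K, t) = Pow(Add(1, K), 2)
Function('A')(Y) = Pow(Add(Y, Pow(Add(1, Y), 2)), Rational(1, 2)) (Function('A')(Y) = Pow(Add(Pow(Add(1, Y), 2), Y), Rational(1, 2)) = Pow(Add(Y, Pow(Add(1, Y), 2)), Rational(1, 2)))
Mul(Add(-13, Function('A')(-6)), Add(Mul(11, Pow(Add(0, -2), -1)), 0)) = Mul(Add(-13, Pow(Add(-6, Pow(Add(1, -6), 2)), Rational(1, 2))), Add(Mul(11, Pow(Add(0, -2), -1)), 0)) = Mul(Add(-13, Pow(Add(-6, Pow(-5, 2)), Rational(1, 2))), Add(Mul(11, Pow(-2, -1)), 0)) = Mul(Add(-13, Pow(Add(-6, 25), Rational(1, 2))), Add(Mul(11, Rational(-1, 2)), 0)) = Mul(Add(-13, Pow(19, Rational(1, 2))), Add(Rational(-11, 2), 0)) = Mul(Add(-13, Pow(19, Rational(1, 2))), Rational(-11, 2)) = Add(Rational(143, 2), Mul(Rational(-11, 2), Pow(19, Rational(1, 2))))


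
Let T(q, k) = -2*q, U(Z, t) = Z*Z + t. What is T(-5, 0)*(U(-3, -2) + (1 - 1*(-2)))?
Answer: 100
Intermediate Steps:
U(Z, t) = t + Z**2 (U(Z, t) = Z**2 + t = t + Z**2)
T(-5, 0)*(U(-3, -2) + (1 - 1*(-2))) = (-2*(-5))*((-2 + (-3)**2) + (1 - 1*(-2))) = 10*((-2 + 9) + (1 + 2)) = 10*(7 + 3) = 10*10 = 100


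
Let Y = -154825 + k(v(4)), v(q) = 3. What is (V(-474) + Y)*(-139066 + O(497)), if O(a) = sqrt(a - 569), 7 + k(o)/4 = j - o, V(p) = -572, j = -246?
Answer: 21752842786 - 938526*I*sqrt(2) ≈ 2.1753e+10 - 1.3273e+6*I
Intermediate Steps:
k(o) = -1012 - 4*o (k(o) = -28 + 4*(-246 - o) = -28 + (-984 - 4*o) = -1012 - 4*o)
O(a) = sqrt(-569 + a)
Y = -155849 (Y = -154825 + (-1012 - 4*3) = -154825 + (-1012 - 12) = -154825 - 1024 = -155849)
(V(-474) + Y)*(-139066 + O(497)) = (-572 - 155849)*(-139066 + sqrt(-569 + 497)) = -156421*(-139066 + sqrt(-72)) = -156421*(-139066 + 6*I*sqrt(2)) = 21752842786 - 938526*I*sqrt(2)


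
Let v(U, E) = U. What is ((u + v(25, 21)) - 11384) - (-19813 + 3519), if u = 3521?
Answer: 8456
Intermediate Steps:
((u + v(25, 21)) - 11384) - (-19813 + 3519) = ((3521 + 25) - 11384) - (-19813 + 3519) = (3546 - 11384) - 1*(-16294) = -7838 + 16294 = 8456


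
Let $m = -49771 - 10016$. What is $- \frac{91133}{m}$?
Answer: $\frac{13019}{8541} \approx 1.5243$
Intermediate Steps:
$m = -59787$ ($m = -49771 - 10016 = -59787$)
$- \frac{91133}{m} = - \frac{91133}{-59787} = \left(-91133\right) \left(- \frac{1}{59787}\right) = \frac{13019}{8541}$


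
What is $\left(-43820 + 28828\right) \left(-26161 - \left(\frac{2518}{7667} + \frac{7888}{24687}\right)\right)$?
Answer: $\frac{74236664560224752}{189275229} \approx 3.9222 \cdot 10^{8}$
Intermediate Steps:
$\left(-43820 + 28828\right) \left(-26161 - \left(\frac{2518}{7667} + \frac{7888}{24687}\right)\right) = - 14992 \left(-26161 - \frac{122639162}{189275229}\right) = \left(-14992\right) \left(- \frac{4951751905031}{189275229}\right) = \frac{74236664560224752}{189275229}$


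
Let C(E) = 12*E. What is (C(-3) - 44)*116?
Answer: -9280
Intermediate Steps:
(C(-3) - 44)*116 = (12*(-3) - 44)*116 = (-36 - 44)*116 = -80*116 = -9280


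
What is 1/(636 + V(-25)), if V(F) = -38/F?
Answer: 25/15938 ≈ 0.0015686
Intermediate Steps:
1/(636 + V(-25)) = 1/(636 - 38/(-25)) = 1/(636 - 38*(-1/25)) = 1/(636 + 38/25) = 1/(15938/25) = 25/15938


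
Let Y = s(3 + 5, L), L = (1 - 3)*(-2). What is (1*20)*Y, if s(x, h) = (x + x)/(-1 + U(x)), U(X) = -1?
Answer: -160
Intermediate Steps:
L = 4 (L = -2*(-2) = 4)
s(x, h) = -x (s(x, h) = (x + x)/(-1 - 1) = (2*x)/(-2) = (2*x)*(-½) = -x)
Y = -8 (Y = -(3 + 5) = -1*8 = -8)
(1*20)*Y = (1*20)*(-8) = 20*(-8) = -160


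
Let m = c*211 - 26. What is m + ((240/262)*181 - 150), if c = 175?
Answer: 4835839/131 ≈ 36915.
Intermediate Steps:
m = 36899 (m = 175*211 - 26 = 36925 - 26 = 36899)
m + ((240/262)*181 - 150) = 36899 + ((240/262)*181 - 150) = 36899 + ((240*(1/262))*181 - 150) = 36899 + ((120/131)*181 - 150) = 36899 + (21720/131 - 150) = 36899 + 2070/131 = 4835839/131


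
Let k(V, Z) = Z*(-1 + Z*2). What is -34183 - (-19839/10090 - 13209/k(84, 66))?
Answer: -248479711068/7269845 ≈ -34180.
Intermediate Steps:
k(V, Z) = Z*(-1 + 2*Z)
-34183 - (-19839/10090 - 13209/k(84, 66)) = -34183 - (-19839/10090 - 13209*1/(66*(-1 + 2*66))) = -34183 - (-19839*1/10090 - 13209*1/(66*(-1 + 132))) = -34183 - (-19839/10090 - 13209/(66*131)) = -34183 - (-19839/10090 - 13209/8646) = -34183 - (-19839/10090 - 13209*1/8646) = -34183 - (-19839/10090 - 4403/2882) = -34183 - 1*(-25400567/7269845) = -34183 + 25400567/7269845 = -248479711068/7269845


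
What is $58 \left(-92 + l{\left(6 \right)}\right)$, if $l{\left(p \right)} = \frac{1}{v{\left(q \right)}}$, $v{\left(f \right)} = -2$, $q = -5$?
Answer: $-5365$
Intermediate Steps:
$l{\left(p \right)} = - \frac{1}{2}$ ($l{\left(p \right)} = \frac{1}{-2} = - \frac{1}{2}$)
$58 \left(-92 + l{\left(6 \right)}\right) = 58 \left(-92 - \frac{1}{2}\right) = 58 \left(- \frac{185}{2}\right) = -5365$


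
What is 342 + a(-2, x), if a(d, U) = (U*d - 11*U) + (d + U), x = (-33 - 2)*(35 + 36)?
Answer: 30160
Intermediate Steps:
x = -2485 (x = -35*71 = -2485)
a(d, U) = d - 10*U + U*d (a(d, U) = (-11*U + U*d) + (U + d) = d - 10*U + U*d)
342 + a(-2, x) = 342 + (-2 - 10*(-2485) - 2485*(-2)) = 342 + (-2 + 24850 + 4970) = 342 + 29818 = 30160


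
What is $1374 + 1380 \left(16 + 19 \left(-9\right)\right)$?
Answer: $-212526$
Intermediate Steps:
$1374 + 1380 \left(16 + 19 \left(-9\right)\right) = 1374 + 1380 \left(16 - 171\right) = 1374 + 1380 \left(-155\right) = 1374 - 213900 = -212526$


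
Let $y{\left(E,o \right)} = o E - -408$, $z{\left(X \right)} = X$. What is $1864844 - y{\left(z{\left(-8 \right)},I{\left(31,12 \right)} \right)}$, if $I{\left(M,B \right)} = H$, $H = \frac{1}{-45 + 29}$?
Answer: $\frac{3728871}{2} \approx 1.8644 \cdot 10^{6}$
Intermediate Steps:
$H = - \frac{1}{16}$ ($H = \frac{1}{-16} = - \frac{1}{16} \approx -0.0625$)
$I{\left(M,B \right)} = - \frac{1}{16}$
$y{\left(E,o \right)} = 408 + E o$ ($y{\left(E,o \right)} = E o + 408 = 408 + E o$)
$1864844 - y{\left(z{\left(-8 \right)},I{\left(31,12 \right)} \right)} = 1864844 - \left(408 - - \frac{1}{2}\right) = 1864844 - \left(408 + \frac{1}{2}\right) = 1864844 - \frac{817}{2} = \frac{3728871}{2}$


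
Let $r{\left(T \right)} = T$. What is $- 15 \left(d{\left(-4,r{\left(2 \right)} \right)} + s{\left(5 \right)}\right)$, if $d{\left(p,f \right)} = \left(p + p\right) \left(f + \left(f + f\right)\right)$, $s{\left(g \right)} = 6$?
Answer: $630$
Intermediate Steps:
$d{\left(p,f \right)} = 6 f p$ ($d{\left(p,f \right)} = 2 p \left(f + 2 f\right) = 2 p 3 f = 6 f p$)
$- 15 \left(d{\left(-4,r{\left(2 \right)} \right)} + s{\left(5 \right)}\right) = - 15 \left(6 \cdot 2 \left(-4\right) + 6\right) = - 15 \left(-48 + 6\right) = \left(-15\right) \left(-42\right) = 630$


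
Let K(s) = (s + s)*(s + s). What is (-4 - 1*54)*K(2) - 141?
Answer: -1069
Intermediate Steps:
K(s) = 4*s² (K(s) = (2*s)*(2*s) = 4*s²)
(-4 - 1*54)*K(2) - 141 = (-4 - 1*54)*(4*2²) - 141 = (-4 - 54)*(4*4) - 141 = -58*16 - 141 = -928 - 141 = -1069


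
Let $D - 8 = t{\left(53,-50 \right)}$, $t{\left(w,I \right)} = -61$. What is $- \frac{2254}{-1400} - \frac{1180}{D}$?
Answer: $\frac{126533}{5300} \approx 23.874$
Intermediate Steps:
$D = -53$ ($D = 8 - 61 = -53$)
$- \frac{2254}{-1400} - \frac{1180}{D} = - \frac{2254}{-1400} - \frac{1180}{-53} = \left(-2254\right) \left(- \frac{1}{1400}\right) - - \frac{1180}{53} = \frac{161}{100} + \frac{1180}{53} = \frac{126533}{5300}$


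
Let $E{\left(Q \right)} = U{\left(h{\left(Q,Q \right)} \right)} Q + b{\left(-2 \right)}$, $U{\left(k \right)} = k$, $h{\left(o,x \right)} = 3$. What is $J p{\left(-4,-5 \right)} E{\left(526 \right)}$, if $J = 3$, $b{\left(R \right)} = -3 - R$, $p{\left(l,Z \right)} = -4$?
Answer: $-18924$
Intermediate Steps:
$E{\left(Q \right)} = -1 + 3 Q$ ($E{\left(Q \right)} = 3 Q - 1 = -1 + 3 Q$)
$J p{\left(-4,-5 \right)} E{\left(526 \right)} = 3 \left(-4\right) \left(-1 + 3 \cdot 526\right) = - 12 \left(-1 + 1578\right) = \left(-12\right) 1577 = -18924$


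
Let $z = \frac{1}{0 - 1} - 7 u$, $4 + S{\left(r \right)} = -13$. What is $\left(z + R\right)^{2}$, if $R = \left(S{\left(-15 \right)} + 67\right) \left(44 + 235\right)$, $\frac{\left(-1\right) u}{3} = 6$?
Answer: $198105625$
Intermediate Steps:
$S{\left(r \right)} = -17$ ($S{\left(r \right)} = -4 - 13 = -17$)
$u = -18$ ($u = \left(-3\right) 6 = -18$)
$R = 13950$ ($R = \left(-17 + 67\right) \left(44 + 235\right) = 50 \cdot 279 = 13950$)
$z = 125$ ($z = \frac{1}{0 - 1} - -126 = \frac{1}{-1} + 126 = -1 + 126 = 125$)
$\left(z + R\right)^{2} = \left(125 + 13950\right)^{2} = 14075^{2} = 198105625$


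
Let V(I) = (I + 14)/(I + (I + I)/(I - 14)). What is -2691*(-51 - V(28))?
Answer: 2252367/16 ≈ 1.4077e+5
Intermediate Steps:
V(I) = (14 + I)/(I + 2*I/(-14 + I)) (V(I) = (14 + I)/(I + (2*I)/(-14 + I)) = (14 + I)/(I + 2*I/(-14 + I)))
-2691*(-51 - V(28)) = -2691*(-51 - (-196 + 28²)/(28*(-12 + 28))) = -2691*(-51 - (-196 + 784)/(28*16)) = -2691*(-51 - 588/(28*16)) = -2691*(-51 - 1*21/16) = -2691*(-51 - 21/16) = -2691*(-837/16) = 2252367/16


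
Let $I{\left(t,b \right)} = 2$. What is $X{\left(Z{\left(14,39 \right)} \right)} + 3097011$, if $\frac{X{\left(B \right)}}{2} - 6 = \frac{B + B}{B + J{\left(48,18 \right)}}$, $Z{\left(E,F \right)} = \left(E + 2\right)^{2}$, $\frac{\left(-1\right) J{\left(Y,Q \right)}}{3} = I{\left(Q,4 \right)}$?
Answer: $\frac{387128387}{125} \approx 3.097 \cdot 10^{6}$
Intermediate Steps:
$J{\left(Y,Q \right)} = -6$ ($J{\left(Y,Q \right)} = \left(-3\right) 2 = -6$)
$Z{\left(E,F \right)} = \left(2 + E\right)^{2}$
$X{\left(B \right)} = 12 + \frac{4 B}{-6 + B}$ ($X{\left(B \right)} = 12 + 2 \frac{B + B}{B - 6} = 12 + 2 \frac{2 B}{-6 + B} = 12 + \frac{4 B}{-6 + B}$)
$X{\left(Z{\left(14,39 \right)} \right)} + 3097011 = \frac{8 \left(-9 + 2 \left(2 + 14\right)^{2}\right)}{-6 + \left(2 + 14\right)^{2}} + 3097011 = \frac{8 \left(-9 + 2 \cdot 16^{2}\right)}{-6 + 16^{2}} + 3097011 = \frac{8 \left(-9 + 2 \cdot 256\right)}{-6 + 256} + 3097011 = \frac{8 \left(-9 + 512\right)}{250} + 3097011 = 8 \cdot \frac{1}{250} \cdot 503 + 3097011 = \frac{2012}{125} + 3097011 = \frac{387128387}{125}$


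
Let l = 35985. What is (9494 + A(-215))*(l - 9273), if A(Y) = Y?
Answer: 247860648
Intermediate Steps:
(9494 + A(-215))*(l - 9273) = (9494 - 215)*(35985 - 9273) = 9279*26712 = 247860648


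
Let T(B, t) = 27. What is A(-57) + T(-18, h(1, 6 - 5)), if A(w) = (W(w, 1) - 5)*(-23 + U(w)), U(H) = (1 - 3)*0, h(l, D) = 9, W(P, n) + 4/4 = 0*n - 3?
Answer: 234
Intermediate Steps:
W(P, n) = -4 (W(P, n) = -1 + (0*n - 3) = -1 + (0 - 3) = -1 - 3 = -4)
U(H) = 0 (U(H) = -2*0 = 0)
A(w) = 207 (A(w) = (-4 - 5)*(-23 + 0) = -9*(-23) = 207)
A(-57) + T(-18, h(1, 6 - 5)) = 207 + 27 = 234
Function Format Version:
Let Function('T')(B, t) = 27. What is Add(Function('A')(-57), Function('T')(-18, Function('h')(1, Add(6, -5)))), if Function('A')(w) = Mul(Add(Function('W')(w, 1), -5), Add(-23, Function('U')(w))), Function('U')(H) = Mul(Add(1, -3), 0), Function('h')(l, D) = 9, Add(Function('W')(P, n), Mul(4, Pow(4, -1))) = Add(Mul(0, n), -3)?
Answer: 234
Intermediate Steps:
Function('W')(P, n) = -4 (Function('W')(P, n) = Add(-1, Add(Mul(0, n), -3)) = Add(-1, Add(0, -3)) = Add(-1, -3) = -4)
Function('U')(H) = 0 (Function('U')(H) = Mul(-2, 0) = 0)
Function('A')(w) = 207 (Function('A')(w) = Mul(Add(-4, -5), Add(-23, 0)) = Mul(-9, -23) = 207)
Add(Function('A')(-57), Function('T')(-18, Function('h')(1, Add(6, -5)))) = Add(207, 27) = 234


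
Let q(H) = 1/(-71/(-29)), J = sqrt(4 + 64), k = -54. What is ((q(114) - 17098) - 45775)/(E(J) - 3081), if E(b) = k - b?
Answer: 13994495790/697799147 - 8927908*sqrt(17)/697799147 ≈ 20.002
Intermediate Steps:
J = 2*sqrt(17) (J = sqrt(68) = 2*sqrt(17) ≈ 8.2462)
q(H) = 29/71 (q(H) = 1/(-71*(-1/29)) = 1/(71/29) = 29/71)
E(b) = -54 - b
((q(114) - 17098) - 45775)/(E(J) - 3081) = ((29/71 - 17098) - 45775)/((-54 - 2*sqrt(17)) - 3081) = (-1213929/71 - 45775)/((-54 - 2*sqrt(17)) - 3081) = -4463954/(71*(-3135 - 2*sqrt(17)))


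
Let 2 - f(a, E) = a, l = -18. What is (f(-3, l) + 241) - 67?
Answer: 179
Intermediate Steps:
f(a, E) = 2 - a
(f(-3, l) + 241) - 67 = ((2 - 1*(-3)) + 241) - 67 = ((2 + 3) + 241) - 67 = (5 + 241) - 67 = 246 - 67 = 179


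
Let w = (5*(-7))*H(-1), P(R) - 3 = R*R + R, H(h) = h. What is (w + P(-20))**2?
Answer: 174724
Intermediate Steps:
P(R) = 3 + R + R**2 (P(R) = 3 + (R*R + R) = 3 + (R**2 + R) = 3 + (R + R**2) = 3 + R + R**2)
w = 35 (w = (5*(-7))*(-1) = -35*(-1) = 35)
(w + P(-20))**2 = (35 + (3 - 20 + (-20)**2))**2 = (35 + (3 - 20 + 400))**2 = (35 + 383)**2 = 418**2 = 174724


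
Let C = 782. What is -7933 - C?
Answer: -8715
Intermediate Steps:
-7933 - C = -7933 - 1*782 = -7933 - 782 = -8715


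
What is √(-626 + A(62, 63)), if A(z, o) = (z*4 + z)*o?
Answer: 2*√4726 ≈ 137.49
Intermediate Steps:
A(z, o) = 5*o*z (A(z, o) = (4*z + z)*o = (5*z)*o = 5*o*z)
√(-626 + A(62, 63)) = √(-626 + 5*63*62) = √(-626 + 19530) = √18904 = 2*√4726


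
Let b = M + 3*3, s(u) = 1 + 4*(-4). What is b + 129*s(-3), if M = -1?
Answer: -1927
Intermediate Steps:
s(u) = -15 (s(u) = 1 - 16 = -15)
b = 8 (b = -1 + 3*3 = -1 + 9 = 8)
b + 129*s(-3) = 8 + 129*(-15) = 8 - 1935 = -1927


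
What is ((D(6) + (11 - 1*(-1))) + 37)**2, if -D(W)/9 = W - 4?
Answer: 961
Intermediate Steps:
D(W) = 36 - 9*W (D(W) = -9*(W - 4) = -9*(-4 + W) = 36 - 9*W)
((D(6) + (11 - 1*(-1))) + 37)**2 = (((36 - 9*6) + (11 - 1*(-1))) + 37)**2 = (((36 - 54) + (11 + 1)) + 37)**2 = ((-18 + 12) + 37)**2 = (-6 + 37)**2 = 31**2 = 961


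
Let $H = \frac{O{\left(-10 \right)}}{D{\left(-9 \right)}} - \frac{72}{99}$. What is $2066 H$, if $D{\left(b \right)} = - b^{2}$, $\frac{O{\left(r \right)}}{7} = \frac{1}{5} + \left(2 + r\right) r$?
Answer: $- \frac{70485722}{4455} \approx -15822.0$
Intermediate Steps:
$O{\left(r \right)} = \frac{7}{5} + 7 r \left(2 + r\right)$ ($O{\left(r \right)} = 7 \left(\frac{1}{5} + \left(2 + r\right) r\right) = 7 \left(\frac{1}{5} + r \left(2 + r\right)\right) = \frac{7}{5} + 7 r \left(2 + r\right)$)
$H = - \frac{34117}{4455}$ ($H = \frac{\frac{7}{5} + 7 \left(-10\right)^{2} + 14 \left(-10\right)}{\left(-1\right) \left(-9\right)^{2}} - \frac{72}{99} = \frac{\frac{7}{5} + 7 \cdot 100 - 140}{\left(-1\right) 81} - \frac{8}{11} = \frac{\frac{7}{5} + 700 - 140}{-81} - \frac{8}{11} = \frac{2807}{5} \left(- \frac{1}{81}\right) - \frac{8}{11} = - \frac{2807}{405} - \frac{8}{11} = - \frac{34117}{4455} \approx -7.6581$)
$2066 H = 2066 \left(- \frac{34117}{4455}\right) = - \frac{70485722}{4455}$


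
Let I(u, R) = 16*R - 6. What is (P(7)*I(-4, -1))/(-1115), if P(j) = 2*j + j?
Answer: 462/1115 ≈ 0.41435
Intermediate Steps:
P(j) = 3*j
I(u, R) = -6 + 16*R
(P(7)*I(-4, -1))/(-1115) = ((3*7)*(-6 + 16*(-1)))/(-1115) = (21*(-6 - 16))*(-1/1115) = (21*(-22))*(-1/1115) = -462*(-1/1115) = 462/1115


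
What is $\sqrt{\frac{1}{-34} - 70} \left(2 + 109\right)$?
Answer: $\frac{111 i \sqrt{80954}}{34} \approx 928.89 i$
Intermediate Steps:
$\sqrt{\frac{1}{-34} - 70} \left(2 + 109\right) = \sqrt{- \frac{1}{34} - 70} \cdot 111 = \sqrt{- \frac{2381}{34}} \cdot 111 = \frac{i \sqrt{80954}}{34} \cdot 111 = \frac{111 i \sqrt{80954}}{34}$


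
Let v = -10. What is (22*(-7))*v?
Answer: 1540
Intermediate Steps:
(22*(-7))*v = (22*(-7))*(-10) = -154*(-10) = 1540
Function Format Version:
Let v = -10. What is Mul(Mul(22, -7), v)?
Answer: 1540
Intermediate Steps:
Mul(Mul(22, -7), v) = Mul(Mul(22, -7), -10) = Mul(-154, -10) = 1540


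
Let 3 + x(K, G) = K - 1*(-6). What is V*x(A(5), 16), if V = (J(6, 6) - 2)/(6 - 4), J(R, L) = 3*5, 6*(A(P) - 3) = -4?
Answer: 104/3 ≈ 34.667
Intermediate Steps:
A(P) = 7/3 (A(P) = 3 + (⅙)*(-4) = 3 - ⅔ = 7/3)
J(R, L) = 15
x(K, G) = 3 + K (x(K, G) = -3 + (K - 1*(-6)) = -3 + (K + 6) = -3 + (6 + K) = 3 + K)
V = 13/2 (V = (15 - 2)/(6 - 4) = 13/2 ≈ 6.5000)
V*x(A(5), 16) = 13*(3 + 7/3)/2 = (13/2)*(16/3) = 104/3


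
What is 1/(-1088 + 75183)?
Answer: 1/74095 ≈ 1.3496e-5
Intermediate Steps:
1/(-1088 + 75183) = 1/74095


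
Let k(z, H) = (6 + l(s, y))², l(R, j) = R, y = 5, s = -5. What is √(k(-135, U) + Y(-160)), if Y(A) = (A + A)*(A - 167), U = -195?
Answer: √104641 ≈ 323.48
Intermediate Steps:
k(z, H) = 1 (k(z, H) = (6 - 5)² = 1² = 1)
Y(A) = 2*A*(-167 + A) (Y(A) = (2*A)*(-167 + A) = 2*A*(-167 + A))
√(k(-135, U) + Y(-160)) = √(1 + 2*(-160)*(-167 - 160)) = √(1 + 2*(-160)*(-327)) = √(1 + 104640) = √104641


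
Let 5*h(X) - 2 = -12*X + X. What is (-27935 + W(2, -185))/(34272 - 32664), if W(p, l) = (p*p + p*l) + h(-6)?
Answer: -2111/120 ≈ -17.592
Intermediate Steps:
h(X) = 2/5 - 11*X/5 (h(X) = 2/5 + (-12*X + X)/5 = 2/5 + (-11*X)/5 = 2/5 - 11*X/5)
W(p, l) = 68/5 + p**2 + l*p (W(p, l) = (p*p + p*l) + (2/5 - 11/5*(-6)) = (p**2 + l*p) + (2/5 + 66/5) = (p**2 + l*p) + 68/5 = 68/5 + p**2 + l*p)
(-27935 + W(2, -185))/(34272 - 32664) = (-27935 + (68/5 + 2**2 - 185*2))/(34272 - 32664) = (-27935 + (68/5 + 4 - 370))/1608 = (-27935 - 1762/5)*(1/1608) = -141437/5*1/1608 = -2111/120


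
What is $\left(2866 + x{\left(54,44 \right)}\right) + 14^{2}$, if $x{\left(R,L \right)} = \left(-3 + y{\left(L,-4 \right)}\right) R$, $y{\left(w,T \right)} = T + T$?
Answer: $2468$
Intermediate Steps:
$y{\left(w,T \right)} = 2 T$
$x{\left(R,L \right)} = - 11 R$ ($x{\left(R,L \right)} = \left(-3 + 2 \left(-4\right)\right) R = \left(-3 - 8\right) R = - 11 R$)
$\left(2866 + x{\left(54,44 \right)}\right) + 14^{2} = \left(2866 - 594\right) + 14^{2} = \left(2866 - 594\right) + 196 = 2272 + 196 = 2468$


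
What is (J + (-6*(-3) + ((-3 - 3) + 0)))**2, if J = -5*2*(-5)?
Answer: 3844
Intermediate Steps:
J = 50 (J = -10*(-5) = 50)
(J + (-6*(-3) + ((-3 - 3) + 0)))**2 = (50 + (-6*(-3) + ((-3 - 3) + 0)))**2 = (50 + (18 + (-6 + 0)))**2 = (50 + (18 - 6))**2 = (50 + 12)**2 = 62**2 = 3844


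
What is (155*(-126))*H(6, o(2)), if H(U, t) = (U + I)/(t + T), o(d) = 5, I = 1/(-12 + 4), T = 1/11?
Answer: -721215/32 ≈ -22538.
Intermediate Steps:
T = 1/11 ≈ 0.090909
I = -⅛ (I = 1/(-8) = -⅛ ≈ -0.12500)
H(U, t) = (-⅛ + U)/(1/11 + t) (H(U, t) = (U - ⅛)/(t + 1/11) = (-⅛ + U)/(1/11 + t))
(155*(-126))*H(6, o(2)) = (155*(-126))*(11*(-1 + 8*6)/(8*(1 + 11*5))) = -107415*(-1 + 48)/(4*(1 + 55)) = -107415*47/(4*56) = -19530*517/448 = -721215/32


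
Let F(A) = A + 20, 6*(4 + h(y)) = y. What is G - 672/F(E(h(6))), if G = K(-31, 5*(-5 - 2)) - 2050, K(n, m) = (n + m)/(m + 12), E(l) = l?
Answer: -815884/391 ≈ -2086.7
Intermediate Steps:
h(y) = -4 + y/6
K(n, m) = (m + n)/(12 + m)
F(A) = 20 + A
G = -47084/23 (G = (5*(-5 - 2) - 31)/(12 + 5*(-5 - 2)) - 2050 = (5*(-7) - 31)/(12 + 5*(-7)) - 2050 = (-35 - 31)/(12 - 35) - 2050 = -66/(-23) - 2050 = -1/23*(-66) - 2050 = 66/23 - 2050 = -47084/23 ≈ -2047.1)
G - 672/F(E(h(6))) = -47084/23 - 672/(20 + (-4 + (1/6)*6)) = -47084/23 - 672/(20 + (-4 + 1)) = -47084/23 - 672/(20 - 3) = -47084/23 - 672/17 = -815884/391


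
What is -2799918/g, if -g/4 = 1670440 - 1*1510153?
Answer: 466653/106858 ≈ 4.3670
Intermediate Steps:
g = -641148 (g = -4*(1670440 - 1*1510153) = -4*(1670440 - 1510153) = -4*160287 = -641148)
-2799918/g = -2799918/(-641148) = -2799918*(-1/641148) = 466653/106858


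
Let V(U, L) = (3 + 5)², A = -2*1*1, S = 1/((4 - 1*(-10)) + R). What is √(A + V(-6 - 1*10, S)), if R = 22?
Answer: √62 ≈ 7.8740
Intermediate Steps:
S = 1/36 (S = 1/((4 - 1*(-10)) + 22) = 1/((4 + 10) + 22) = 1/(14 + 22) = 1/36 ≈ 0.027778)
A = -2 (A = -2*1 = -2)
V(U, L) = 64 (V(U, L) = 8² = 64)
√(A + V(-6 - 1*10, S)) = √(-2 + 64) = √62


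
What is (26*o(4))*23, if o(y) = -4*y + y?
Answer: -7176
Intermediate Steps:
o(y) = -3*y
(26*o(4))*23 = (26*(-3*4))*23 = (26*(-12))*23 = -312*23 = -7176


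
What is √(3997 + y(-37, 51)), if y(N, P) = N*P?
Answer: √2110 ≈ 45.935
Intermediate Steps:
√(3997 + y(-37, 51)) = √(3997 - 37*51) = √(3997 - 1887) = √2110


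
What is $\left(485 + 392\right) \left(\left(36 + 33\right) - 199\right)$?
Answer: $-114010$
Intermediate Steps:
$\left(485 + 392\right) \left(\left(36 + 33\right) - 199\right) = 877 \left(69 - 199\right) = 877 \left(-130\right) = -114010$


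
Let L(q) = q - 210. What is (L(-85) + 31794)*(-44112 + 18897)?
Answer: -794247285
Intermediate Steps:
L(q) = -210 + q
(L(-85) + 31794)*(-44112 + 18897) = ((-210 - 85) + 31794)*(-44112 + 18897) = (-295 + 31794)*(-25215) = 31499*(-25215) = -794247285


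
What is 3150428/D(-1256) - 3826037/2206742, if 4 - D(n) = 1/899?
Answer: 6249997670629809/7933237490 ≈ 7.8782e+5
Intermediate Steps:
D(n) = 3595/899 (D(n) = 4 - 1/899 = 3595/899)
3150428/D(-1256) - 3826037/2206742 = 3150428/(3595/899) - 3826037/2206742 = 3150428*(899/3595) - 3826037*1/2206742 = 2832234772/3595 - 3826037/2206742 = 6249997670629809/7933237490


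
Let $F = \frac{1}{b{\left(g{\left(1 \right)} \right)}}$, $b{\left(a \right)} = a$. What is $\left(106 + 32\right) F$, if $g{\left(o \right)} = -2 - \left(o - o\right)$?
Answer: $-69$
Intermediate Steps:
$g{\left(o \right)} = -2$ ($g{\left(o \right)} = -2 - 0 = -2 + 0 = -2$)
$F = - \frac{1}{2}$ ($F = \frac{1}{-2} = - \frac{1}{2} \approx -0.5$)
$\left(106 + 32\right) F = \left(106 + 32\right) \left(- \frac{1}{2}\right) = 138 \left(- \frac{1}{2}\right) = -69$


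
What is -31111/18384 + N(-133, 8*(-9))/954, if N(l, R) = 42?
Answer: -535329/324784 ≈ -1.6483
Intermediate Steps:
-31111/18384 + N(-133, 8*(-9))/954 = -31111/18384 + 42/954 = -31111*1/18384 + 42*(1/954) = -31111/18384 + 7/159 = -535329/324784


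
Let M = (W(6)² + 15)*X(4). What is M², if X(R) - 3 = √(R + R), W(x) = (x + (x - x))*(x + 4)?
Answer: 222159825 + 156818700*√2 ≈ 4.4393e+8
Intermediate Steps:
W(x) = x*(4 + x) (W(x) = (x + 0)*(4 + x) = x*(4 + x))
X(R) = 3 + √2*√R (X(R) = 3 + √(R + R) = 3 + √(2*R) = 3 + √2*√R)
M = 10845 + 7230*√2 (M = ((6*(4 + 6))² + 15)*(3 + √2*√4) = ((6*10)² + 15)*(3 + √2*2) = (60² + 15)*(3 + 2*√2) = (3600 + 15)*(3 + 2*√2) = 3615*(3 + 2*√2) = 10845 + 7230*√2 ≈ 21070.)
M² = (10845 + 7230*√2)²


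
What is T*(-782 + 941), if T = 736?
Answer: 117024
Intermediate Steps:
T*(-782 + 941) = 736*(-782 + 941) = 736*159 = 117024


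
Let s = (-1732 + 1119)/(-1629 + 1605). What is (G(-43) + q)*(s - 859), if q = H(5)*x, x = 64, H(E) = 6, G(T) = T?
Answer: -6821023/24 ≈ -2.8421e+5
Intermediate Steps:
s = 613/24 (s = -613/(-24) = -613*(-1/24) = 613/24 ≈ 25.542)
q = 384 (q = 6*64 = 384)
(G(-43) + q)*(s - 859) = (-43 + 384)*(613/24 - 859) = 341*(-20003/24) = -6821023/24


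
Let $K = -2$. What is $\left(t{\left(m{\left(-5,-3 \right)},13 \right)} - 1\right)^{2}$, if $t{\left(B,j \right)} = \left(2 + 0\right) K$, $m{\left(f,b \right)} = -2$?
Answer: $25$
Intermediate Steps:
$t{\left(B,j \right)} = -4$ ($t{\left(B,j \right)} = \left(2 + 0\right) \left(-2\right) = 2 \left(-2\right) = -4$)
$\left(t{\left(m{\left(-5,-3 \right)},13 \right)} - 1\right)^{2} = \left(-4 - 1\right)^{2} = \left(-5\right)^{2} = 25$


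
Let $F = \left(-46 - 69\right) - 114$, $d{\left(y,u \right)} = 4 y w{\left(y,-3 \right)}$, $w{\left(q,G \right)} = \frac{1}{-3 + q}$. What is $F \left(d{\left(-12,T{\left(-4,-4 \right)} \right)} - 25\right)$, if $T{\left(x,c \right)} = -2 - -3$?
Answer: $\frac{24961}{5} \approx 4992.2$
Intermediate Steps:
$T{\left(x,c \right)} = 1$ ($T{\left(x,c \right)} = -2 + 3 = 1$)
$d{\left(y,u \right)} = \frac{4 y}{-3 + y}$
$F = -229$ ($F = -115 - 114 = -229$)
$F \left(d{\left(-12,T{\left(-4,-4 \right)} \right)} - 25\right) = - 229 \left(4 \left(-12\right) \frac{1}{-3 - 12} - 25\right) = - 229 \left(4 \left(-12\right) \frac{1}{-15} - 25\right) = - 229 \left(4 \left(-12\right) \left(- \frac{1}{15}\right) - 25\right) = - 229 \left(\frac{16}{5} - 25\right) = \left(-229\right) \left(- \frac{109}{5}\right) = \frac{24961}{5}$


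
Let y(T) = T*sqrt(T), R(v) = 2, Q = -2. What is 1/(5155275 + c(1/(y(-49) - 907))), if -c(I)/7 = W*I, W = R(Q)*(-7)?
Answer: 2423747341532/12495083847000499277 - 16807*I/12495083847000499277 ≈ 1.9398e-7 - 1.3451e-15*I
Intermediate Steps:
y(T) = T**(3/2)
W = -14 (W = 2*(-7) = -14)
c(I) = 98*I (c(I) = -(-98)*I = 98*I)
1/(5155275 + c(1/(y(-49) - 907))) = 1/(5155275 + 98/((-49)**(3/2) - 907)) = 1/(5155275 + 98/(-343*I - 907)) = 1/(5155275 + 98/(-907 - 343*I)) = 1/(5155275 + 98*((-907 + 343*I)/940298)) = 1/(5155275 + 49*(-907 + 343*I)/470149)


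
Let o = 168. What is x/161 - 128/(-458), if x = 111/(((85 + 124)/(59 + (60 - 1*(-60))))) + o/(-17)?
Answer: 105919481/130995557 ≈ 0.80857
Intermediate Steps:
x = 302661/3553 (x = 111/(((85 + 124)/(59 + (60 - 1*(-60))))) + 168/(-17) = 111/((209/(59 + (60 + 60)))) + 168*(-1/17) = 111/((209/(59 + 120))) - 168/17 = 111/((209/179)) - 168/17 = 111/((209*(1/179))) - 168/17 = 111/(209/179) - 168/17 = 111*(179/209) - 168/17 = 19869/209 - 168/17 = 302661/3553 ≈ 85.185)
x/161 - 128/(-458) = (302661/3553)/161 - 128/(-458) = (302661/3553)*(1/161) - 128*(-1/458) = 302661/572033 + 64/229 = 105919481/130995557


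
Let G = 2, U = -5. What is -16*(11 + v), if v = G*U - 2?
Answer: 16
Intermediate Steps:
v = -12 (v = 2*(-5) - 2 = -10 - 2 = -12)
-16*(11 + v) = -16*(11 - 12) = -16*(-1) = 16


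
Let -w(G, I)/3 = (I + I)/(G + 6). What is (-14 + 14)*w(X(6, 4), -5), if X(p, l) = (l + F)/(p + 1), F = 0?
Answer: 0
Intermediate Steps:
X(p, l) = l/(1 + p) (X(p, l) = (l + 0)/(p + 1) = l/(1 + p))
w(G, I) = -6*I/(6 + G) (w(G, I) = -3*(I + I)/(G + 6) = -3*2*I/(6 + G) = -6*I/(6 + G))
(-14 + 14)*w(X(6, 4), -5) = (-14 + 14)*(-6*(-5)/(6 + 4/(1 + 6))) = 0*(-6*(-5)/(6 + 4/7)) = 0*(-6*(-5)/46/7) = 0*(-6*(-5)*7/46) = 0*(105/23) = 0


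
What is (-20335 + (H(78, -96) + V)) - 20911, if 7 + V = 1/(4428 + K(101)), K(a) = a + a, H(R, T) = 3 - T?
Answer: -190543019/4630 ≈ -41154.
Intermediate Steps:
K(a) = 2*a
V = -32409/4630 (V = -7 + 1/(4428 + 2*101) = -7 + 1/(4428 + 202) = -7 + 1/4630 = -32409/4630 ≈ -6.9998)
(-20335 + (H(78, -96) + V)) - 20911 = (-20335 + ((3 - 1*(-96)) - 32409/4630)) - 20911 = (-20335 + ((3 + 96) - 32409/4630)) - 20911 = (-20335 + (99 - 32409/4630)) - 20911 = (-20335 + 425961/4630) - 20911 = -93725089/4630 - 20911 = -190543019/4630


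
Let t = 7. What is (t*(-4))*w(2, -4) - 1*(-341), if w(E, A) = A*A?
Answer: -107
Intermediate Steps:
w(E, A) = A**2
(t*(-4))*w(2, -4) - 1*(-341) = (7*(-4))*(-4)**2 - 1*(-341) = -28*16 + 341 = -448 + 341 = -107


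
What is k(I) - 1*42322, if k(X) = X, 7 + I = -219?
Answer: -42548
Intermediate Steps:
I = -226 (I = -7 - 219 = -226)
k(I) - 1*42322 = -226 - 1*42322 = -226 - 42322 = -42548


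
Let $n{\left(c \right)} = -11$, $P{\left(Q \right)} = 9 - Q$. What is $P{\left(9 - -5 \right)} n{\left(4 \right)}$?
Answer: $55$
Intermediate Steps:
$P{\left(9 - -5 \right)} n{\left(4 \right)} = \left(9 - \left(9 - -5\right)\right) \left(-11\right) = \left(9 - \left(9 + 5\right)\right) \left(-11\right) = \left(9 - 14\right) \left(-11\right) = \left(-5\right) \left(-11\right) = 55$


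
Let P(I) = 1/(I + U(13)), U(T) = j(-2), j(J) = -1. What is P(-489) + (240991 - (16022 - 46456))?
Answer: 132998249/490 ≈ 2.7143e+5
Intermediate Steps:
U(T) = -1
P(I) = 1/(-1 + I) (P(I) = 1/(I - 1) = 1/(-1 + I))
P(-489) + (240991 - (16022 - 46456)) = 1/(-1 - 489) + (240991 - (16022 - 46456)) = 1/(-490) + (240991 - 1*(-30434)) = -1/490 + (240991 + 30434) = -1/490 + 271425 = 132998249/490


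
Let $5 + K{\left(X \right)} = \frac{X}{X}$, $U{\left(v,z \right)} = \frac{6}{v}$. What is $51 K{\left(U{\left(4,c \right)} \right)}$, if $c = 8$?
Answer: $-204$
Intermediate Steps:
$K{\left(X \right)} = -4$ ($K{\left(X \right)} = -5 + \frac{X}{X} = -5 + 1 = -4$)
$51 K{\left(U{\left(4,c \right)} \right)} = 51 \left(-4\right) = -204$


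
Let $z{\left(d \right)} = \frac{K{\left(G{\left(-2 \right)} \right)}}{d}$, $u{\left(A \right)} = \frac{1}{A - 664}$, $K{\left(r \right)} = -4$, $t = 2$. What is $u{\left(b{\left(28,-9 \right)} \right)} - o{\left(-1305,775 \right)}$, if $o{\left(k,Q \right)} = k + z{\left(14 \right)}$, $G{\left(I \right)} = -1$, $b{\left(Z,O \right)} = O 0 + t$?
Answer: $\frac{6048687}{4634} \approx 1305.3$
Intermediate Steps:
$b{\left(Z,O \right)} = 2$ ($b{\left(Z,O \right)} = O 0 + 2 = 0 + 2 = 2$)
$u{\left(A \right)} = \frac{1}{-664 + A}$
$z{\left(d \right)} = - \frac{4}{d}$
$o{\left(k,Q \right)} = - \frac{2}{7} + k$ ($o{\left(k,Q \right)} = k - \frac{4}{14} = k - \frac{2}{7} = - \frac{2}{7} + k$)
$u{\left(b{\left(28,-9 \right)} \right)} - o{\left(-1305,775 \right)} = \frac{1}{-664 + 2} - \left(- \frac{2}{7} - 1305\right) = \frac{1}{-662} - - \frac{9137}{7} = - \frac{1}{662} + \frac{9137}{7} = \frac{6048687}{4634}$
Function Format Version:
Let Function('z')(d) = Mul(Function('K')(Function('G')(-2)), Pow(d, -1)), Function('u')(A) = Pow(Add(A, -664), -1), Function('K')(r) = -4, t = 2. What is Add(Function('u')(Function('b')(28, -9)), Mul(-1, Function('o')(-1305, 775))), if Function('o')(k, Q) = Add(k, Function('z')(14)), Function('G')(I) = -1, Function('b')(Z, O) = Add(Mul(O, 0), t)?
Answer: Rational(6048687, 4634) ≈ 1305.3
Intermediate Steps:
Function('b')(Z, O) = 2 (Function('b')(Z, O) = Add(Mul(O, 0), 2) = Add(0, 2) = 2)
Function('u')(A) = Pow(Add(-664, A), -1)
Function('z')(d) = Mul(-4, Pow(d, -1))
Function('o')(k, Q) = Add(Rational(-2, 7), k) (Function('o')(k, Q) = Add(k, Mul(-4, Pow(14, -1))) = Add(k, Mul(-4, Rational(1, 14))) = Add(k, Rational(-2, 7)) = Add(Rational(-2, 7), k))
Add(Function('u')(Function('b')(28, -9)), Mul(-1, Function('o')(-1305, 775))) = Add(Pow(Add(-664, 2), -1), Mul(-1, Add(Rational(-2, 7), -1305))) = Add(Pow(-662, -1), Mul(-1, Rational(-9137, 7))) = Add(Rational(-1, 662), Rational(9137, 7)) = Rational(6048687, 4634)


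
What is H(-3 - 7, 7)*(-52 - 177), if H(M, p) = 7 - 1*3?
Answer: -916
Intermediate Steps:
H(M, p) = 4 (H(M, p) = 7 - 3 = 4)
H(-3 - 7, 7)*(-52 - 177) = 4*(-52 - 177) = 4*(-229) = -916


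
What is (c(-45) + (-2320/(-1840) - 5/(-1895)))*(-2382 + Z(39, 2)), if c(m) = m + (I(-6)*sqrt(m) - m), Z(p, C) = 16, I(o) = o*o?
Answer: -26059124/8717 - 255528*I*sqrt(5) ≈ -2989.5 - 5.7138e+5*I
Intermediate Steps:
I(o) = o**2
c(m) = 36*sqrt(m) (c(m) = m + ((-6)**2*sqrt(m) - m) = m + (36*sqrt(m) - m) = m + (-m + 36*sqrt(m)) = 36*sqrt(m))
(c(-45) + (-2320/(-1840) - 5/(-1895)))*(-2382 + Z(39, 2)) = (36*sqrt(-45) + (-2320/(-1840) - 5/(-1895)))*(-2382 + 16) = (36*(3*I*sqrt(5)) + (-2320*(-1/1840) - 5*(-1/1895)))*(-2366) = (108*I*sqrt(5) + (29/23 + 1/379))*(-2366) = (108*I*sqrt(5) + 11014/8717)*(-2366) = (11014/8717 + 108*I*sqrt(5))*(-2366) = -26059124/8717 - 255528*I*sqrt(5)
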